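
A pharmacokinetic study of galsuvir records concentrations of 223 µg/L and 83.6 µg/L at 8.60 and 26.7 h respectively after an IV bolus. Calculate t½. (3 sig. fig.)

12.8 hours

k = ln(C₁/C₂) / (t₂ − t₁) = ln(223/83.6) / (26.7 − 8.60)
  = 0.9811 / 18.10 = 0.05421 h⁻¹
t½ = ln 2 / k = ln 2 / 0.05421 ≈ 12.8 hours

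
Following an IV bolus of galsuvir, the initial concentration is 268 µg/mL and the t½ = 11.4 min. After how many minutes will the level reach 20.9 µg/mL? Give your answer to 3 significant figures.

k = ln 2 / 11.4 = 0.06080 min⁻¹
C(t) = C₀ e^(−kt)  ⇒  t = ln(C₀/C) / k
t = ln(268/20.9) / 0.06080 = 2.551 / 0.06080 ≈ 42.0 minutes

42.0 minutes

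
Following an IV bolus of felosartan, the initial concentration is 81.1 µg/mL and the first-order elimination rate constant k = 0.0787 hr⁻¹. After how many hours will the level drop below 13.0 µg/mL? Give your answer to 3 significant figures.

C(t) = C₀ e^(−kt)  ⇒  t = ln(C₀/C) / k
t = ln(81.1/13.0) / 0.07870 = 1.831 / 0.07870 ≈ 23.3 hours

23.3 hours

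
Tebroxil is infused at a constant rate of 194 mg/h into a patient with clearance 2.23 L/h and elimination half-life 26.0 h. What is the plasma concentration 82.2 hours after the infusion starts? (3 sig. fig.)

Css = rate / CL = 194 / 2.23 = 87.00 mg/L
k = ln 2 / 26.0 = 0.02666 h⁻¹
C(t) = Css (1 − e^(−kt)) = 87.00 × (1 − e^(−2.191)) = 87.00 × 0.8882 ≈ 77.3 mg/L

77.3 mg/L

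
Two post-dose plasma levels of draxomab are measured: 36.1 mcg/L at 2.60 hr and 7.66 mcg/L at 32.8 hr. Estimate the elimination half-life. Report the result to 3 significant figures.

13.5 hours

k = ln(C₁/C₂) / (t₂ − t₁) = ln(36.1/7.66) / (32.8 − 2.60)
  = 1.550 / 30.20 = 0.05133 hr⁻¹
t½ = ln 2 / k = ln 2 / 0.05133 ≈ 13.5 hours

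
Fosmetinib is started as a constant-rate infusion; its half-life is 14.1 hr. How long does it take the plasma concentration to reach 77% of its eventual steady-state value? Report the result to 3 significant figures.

k = ln 2 / 14.1 = 0.04916 hr⁻¹
f = 1 − e^(−kt)  ⇒  t = −ln(1 − f) / k
t = −ln(1 − 0.77) / 0.04916 = 1.470 / 0.04916 ≈ 29.9 hours

29.9 hours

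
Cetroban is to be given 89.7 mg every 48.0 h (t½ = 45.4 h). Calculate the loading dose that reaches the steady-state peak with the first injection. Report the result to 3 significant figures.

173 mg

k = ln 2 / 45.4 = 0.01527 h⁻¹
Accumulation ratio R = 1 / (1 − e^(−kτ)) = 1 / (1 − e^(−0.01527×48.0)) = 1 / (1 − 0.4805) = 1.925
Loading dose = maintenance dose × R = 89.7 × 1.925 ≈ 173 mg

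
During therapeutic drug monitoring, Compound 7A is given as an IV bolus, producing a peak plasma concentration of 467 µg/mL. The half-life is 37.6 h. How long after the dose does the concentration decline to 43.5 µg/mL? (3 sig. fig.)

129 hours

k = ln 2 / 37.6 = 0.01843 h⁻¹
C(t) = C₀ e^(−kt)  ⇒  t = ln(C₀/C) / k
t = ln(467/43.5) / 0.01843 = 2.374 / 0.01843 ≈ 129 hours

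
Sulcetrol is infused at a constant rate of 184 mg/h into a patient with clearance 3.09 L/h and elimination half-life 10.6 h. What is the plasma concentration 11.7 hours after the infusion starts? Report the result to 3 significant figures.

Css = rate / CL = 184 / 3.09 = 59.55 µg/mL
k = ln 2 / 10.6 = 0.06539 h⁻¹
C(t) = Css (1 − e^(−kt)) = 59.55 × (1 − e^(−0.7651)) = 59.55 × 0.5347 ≈ 31.8 µg/mL

31.8 µg/mL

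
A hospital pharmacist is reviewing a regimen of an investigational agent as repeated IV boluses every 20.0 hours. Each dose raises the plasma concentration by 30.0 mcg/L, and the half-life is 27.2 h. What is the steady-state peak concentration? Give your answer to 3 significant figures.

k = ln 2 / 27.2 = 0.02548 h⁻¹
Fraction remaining after one interval: e^(−kτ) = e^(−0.02548 × 20.0) = 0.6007
R = 1 / (1 − 0.6007) = 2.504
Css,max = 30.0 × 2.504 ≈ 75.1 mcg/L

75.1 mcg/L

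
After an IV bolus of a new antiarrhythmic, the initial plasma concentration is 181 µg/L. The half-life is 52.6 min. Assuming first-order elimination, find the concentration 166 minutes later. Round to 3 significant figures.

k = ln 2 / 52.6 = 0.01318 min⁻¹
166 min is 3.156 half-lives, so C = 181 × (1/2)^3.156 = 181 × 0.1122 ≈ 20.3 µg/L

20.3 µg/L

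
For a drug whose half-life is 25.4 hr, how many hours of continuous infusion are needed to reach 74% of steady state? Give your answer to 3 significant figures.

49.4 hours

k = ln 2 / 25.4 = 0.02729 hr⁻¹
f = 1 − e^(−kt)  ⇒  t = −ln(1 − f) / k
t = −ln(1 − 0.74) / 0.02729 = 1.347 / 0.02729 ≈ 49.4 hours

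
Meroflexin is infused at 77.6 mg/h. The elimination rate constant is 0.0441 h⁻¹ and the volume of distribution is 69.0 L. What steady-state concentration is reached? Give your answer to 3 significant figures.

CL = k · V = 0.0441 × 69.0 = 3.043 L/h
Css = rate / CL = 77.6 / 3.043 ≈ 25.5 µg/mL

25.5 µg/mL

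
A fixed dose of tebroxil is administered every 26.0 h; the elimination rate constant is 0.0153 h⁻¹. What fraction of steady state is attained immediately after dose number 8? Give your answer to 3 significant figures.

f_n = 1 − e^(−nkτ) = 1 − e^(−8 × 0.01530 × 26.0) = 1 − e^(−3.182) = 1 − 0.04149 ≈ 0.959

0.959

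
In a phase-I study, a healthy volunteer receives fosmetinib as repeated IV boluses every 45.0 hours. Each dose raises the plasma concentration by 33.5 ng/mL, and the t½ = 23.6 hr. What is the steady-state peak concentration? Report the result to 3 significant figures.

k = ln 2 / 23.6 = 0.02937 hr⁻¹
Fraction remaining after one interval: e^(−kτ) = e^(−0.02937 × 45.0) = 0.2667
R = 1 / (1 − 0.2667) = 1.364
Css,max = 33.5 × 1.364 ≈ 45.7 ng/mL

45.7 ng/mL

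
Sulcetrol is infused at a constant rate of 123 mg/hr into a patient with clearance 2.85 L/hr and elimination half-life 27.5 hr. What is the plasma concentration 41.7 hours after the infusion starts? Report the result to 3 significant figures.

28.1 µg/mL

Css = rate / CL = 123 / 2.85 = 43.16 µg/mL
k = ln 2 / 27.5 = 0.02521 hr⁻¹
C(t) = Css (1 − e^(−kt)) = 43.16 × (1 − e^(−1.051)) = 43.16 × 0.6504 ≈ 28.1 µg/mL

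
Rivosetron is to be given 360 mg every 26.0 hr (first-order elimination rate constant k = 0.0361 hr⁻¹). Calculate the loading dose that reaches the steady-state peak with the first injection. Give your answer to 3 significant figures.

Accumulation ratio R = 1 / (1 − e^(−kτ)) = 1 / (1 − e^(−0.03610×26.0)) = 1 / (1 − 0.3912) = 1.643
Loading dose = maintenance dose × R = 360 × 1.643 ≈ 591 mg

591 mg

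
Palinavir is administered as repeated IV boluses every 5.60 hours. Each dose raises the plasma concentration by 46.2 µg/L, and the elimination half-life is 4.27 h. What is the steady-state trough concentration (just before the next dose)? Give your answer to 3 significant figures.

31.2 µg/L

k = ln 2 / 4.27 = 0.1623 h⁻¹
Fraction remaining after one interval: e^(−kτ) = e^(−0.1623 × 5.60) = 0.4029
R = 1 / (1 − 0.4029) = 1.675
Css,max = 46.2 × 1.675 = 77.38 µg/L
Css,min = Css,max × e^(−kτ) = 77.38 × 0.4029 ≈ 31.2 µg/L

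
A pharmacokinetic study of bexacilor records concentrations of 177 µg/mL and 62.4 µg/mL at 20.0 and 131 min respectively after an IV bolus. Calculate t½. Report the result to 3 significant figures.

k = ln(C₁/C₂) / (t₂ − t₁) = ln(177/62.4) / (131 − 20.0)
  = 1.043 / 111.0 = 0.009393 min⁻¹
t½ = ln 2 / k = ln 2 / 0.009393 ≈ 73.8 minutes

73.8 minutes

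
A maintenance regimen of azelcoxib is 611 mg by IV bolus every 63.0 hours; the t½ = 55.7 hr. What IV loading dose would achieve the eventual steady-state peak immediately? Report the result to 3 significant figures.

k = ln 2 / 55.7 = 0.01244 hr⁻¹
Accumulation ratio R = 1 / (1 − e^(−kτ)) = 1 / (1 − e^(−0.01244×63.0)) = 1 / (1 − 0.4566) = 1.840
Loading dose = maintenance dose × R = 611 × 1.840 ≈ 1120 mg

1120 mg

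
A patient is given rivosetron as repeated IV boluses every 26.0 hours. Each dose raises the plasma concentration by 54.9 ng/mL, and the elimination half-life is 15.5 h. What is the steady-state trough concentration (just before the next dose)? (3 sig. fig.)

k = ln 2 / 15.5 = 0.04472 h⁻¹
Fraction remaining after one interval: e^(−kτ) = e^(−0.04472 × 26.0) = 0.3126
R = 1 / (1 − 0.3126) = 1.455
Css,max = 54.9 × 1.455 = 79.87 ng/mL
Css,min = Css,max × e^(−kτ) = 79.87 × 0.3126 ≈ 25.0 ng/mL

25.0 ng/mL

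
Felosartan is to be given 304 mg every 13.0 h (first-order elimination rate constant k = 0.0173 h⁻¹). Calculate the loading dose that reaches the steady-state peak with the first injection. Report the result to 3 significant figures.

Accumulation ratio R = 1 / (1 − e^(−kτ)) = 1 / (1 − e^(−0.01730×13.0)) = 1 / (1 − 0.7986) = 4.965
Loading dose = maintenance dose × R = 304 × 4.965 ≈ 1510 mg

1510 mg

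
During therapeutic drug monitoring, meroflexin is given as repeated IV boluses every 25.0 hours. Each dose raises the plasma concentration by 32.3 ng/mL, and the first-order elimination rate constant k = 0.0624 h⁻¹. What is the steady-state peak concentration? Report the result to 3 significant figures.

40.9 ng/mL

Fraction remaining after one interval: e^(−kτ) = e^(−0.06240 × 25.0) = 0.2101
R = 1 / (1 − 0.2101) = 1.266
Css,max = 32.3 × 1.266 ≈ 40.9 ng/mL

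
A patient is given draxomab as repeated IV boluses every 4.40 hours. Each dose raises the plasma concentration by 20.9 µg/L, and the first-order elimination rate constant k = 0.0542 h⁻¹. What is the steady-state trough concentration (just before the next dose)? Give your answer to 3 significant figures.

77.6 µg/L

Fraction remaining after one interval: e^(−kτ) = e^(−0.05420 × 4.40) = 0.7878
R = 1 / (1 − 0.7878) = 4.713
Css,max = 20.9 × 4.713 = 98.50 µg/L
Css,min = Css,max × e^(−kτ) = 98.50 × 0.7878 ≈ 77.6 µg/L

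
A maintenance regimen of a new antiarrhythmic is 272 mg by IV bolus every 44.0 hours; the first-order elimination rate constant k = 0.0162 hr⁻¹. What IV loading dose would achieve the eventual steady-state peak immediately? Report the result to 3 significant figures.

Accumulation ratio R = 1 / (1 − e^(−kτ)) = 1 / (1 − e^(−0.01620×44.0)) = 1 / (1 − 0.4903) = 1.962
Loading dose = maintenance dose × R = 272 × 1.962 ≈ 534 mg

534 mg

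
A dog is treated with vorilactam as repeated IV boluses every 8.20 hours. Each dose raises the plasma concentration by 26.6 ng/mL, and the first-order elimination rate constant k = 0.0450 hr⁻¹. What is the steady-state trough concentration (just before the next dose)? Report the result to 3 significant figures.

59.6 ng/mL

Fraction remaining after one interval: e^(−kτ) = e^(−0.04500 × 8.20) = 0.6914
R = 1 / (1 − 0.6914) = 3.241
Css,max = 26.6 × 3.241 = 86.20 ng/mL
Css,min = Css,max × e^(−kτ) = 86.20 × 0.6914 ≈ 59.6 ng/mL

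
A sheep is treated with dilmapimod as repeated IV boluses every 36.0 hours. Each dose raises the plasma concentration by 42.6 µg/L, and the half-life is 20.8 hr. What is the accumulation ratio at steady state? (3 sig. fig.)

1.43

k = ln 2 / 20.8 = 0.03332 hr⁻¹
Fraction remaining after one interval: e^(−kτ) = e^(−0.03332 × 36.0) = 0.3013
R = 1 / (1 − 0.3013) = 1 / 0.6987 ≈ 1.43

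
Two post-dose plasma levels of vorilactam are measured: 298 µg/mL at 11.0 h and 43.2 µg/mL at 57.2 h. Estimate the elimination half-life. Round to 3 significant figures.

16.6 hours

k = ln(C₁/C₂) / (t₂ − t₁) = ln(298/43.2) / (57.2 − 11.0)
  = 1.931 / 46.20 = 0.04180 h⁻¹
t½ = ln 2 / k = ln 2 / 0.04180 ≈ 16.6 hours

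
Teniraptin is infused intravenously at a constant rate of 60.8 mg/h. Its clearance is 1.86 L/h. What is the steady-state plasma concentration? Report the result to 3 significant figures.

Css = infusion rate / CL = 60.8 / 1.86 ≈ 32.7 µg/mL

32.7 µg/mL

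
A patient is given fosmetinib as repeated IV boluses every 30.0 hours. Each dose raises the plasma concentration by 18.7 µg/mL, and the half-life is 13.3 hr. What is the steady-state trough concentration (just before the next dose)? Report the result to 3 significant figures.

4.95 µg/mL

k = ln 2 / 13.3 = 0.05212 hr⁻¹
Fraction remaining after one interval: e^(−kτ) = e^(−0.05212 × 30.0) = 0.2094
R = 1 / (1 − 0.2094) = 1.265
Css,max = 18.7 × 1.265 = 23.65 µg/mL
Css,min = Css,max × e^(−kτ) = 23.65 × 0.2094 ≈ 4.95 µg/mL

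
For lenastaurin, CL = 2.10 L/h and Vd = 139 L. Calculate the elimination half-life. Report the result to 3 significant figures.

45.9 hours

k = CL / V = 2.10 / 139 = 0.01511 h⁻¹
t½ = ln 2 / k = ln 2 / 0.01511 ≈ 45.9 hours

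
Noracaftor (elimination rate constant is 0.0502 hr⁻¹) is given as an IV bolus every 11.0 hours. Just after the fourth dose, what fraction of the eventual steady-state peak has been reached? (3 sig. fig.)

f_n = 1 − e^(−nkτ) = 1 − e^(−4 × 0.05020 × 11.0) = 1 − e^(−2.209) = 1 − 0.1098 ≈ 0.890

0.890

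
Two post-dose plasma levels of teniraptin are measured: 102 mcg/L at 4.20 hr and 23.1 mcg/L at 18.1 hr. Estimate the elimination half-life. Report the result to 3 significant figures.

6.49 hours

k = ln(C₁/C₂) / (t₂ − t₁) = ln(102/23.1) / (18.1 − 4.20)
  = 1.485 / 13.90 = 0.1068 hr⁻¹
t½ = ln 2 / k = ln 2 / 0.1068 ≈ 6.49 hours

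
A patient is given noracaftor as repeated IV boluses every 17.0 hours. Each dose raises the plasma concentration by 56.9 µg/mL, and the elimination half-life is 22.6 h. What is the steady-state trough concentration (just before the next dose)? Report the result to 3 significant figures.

k = ln 2 / 22.6 = 0.03067 h⁻¹
Fraction remaining after one interval: e^(−kτ) = e^(−0.03067 × 17.0) = 0.5937
R = 1 / (1 − 0.5937) = 2.461
Css,max = 56.9 × 2.461 = 140.0 µg/mL
Css,min = Css,max × e^(−kτ) = 140.0 × 0.5937 ≈ 83.1 µg/mL

83.1 µg/mL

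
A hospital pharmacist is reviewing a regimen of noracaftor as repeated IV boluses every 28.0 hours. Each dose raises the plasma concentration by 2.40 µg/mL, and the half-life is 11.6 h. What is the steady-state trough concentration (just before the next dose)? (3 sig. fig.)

k = ln 2 / 11.6 = 0.05975 h⁻¹
Fraction remaining after one interval: e^(−kτ) = e^(−0.05975 × 28.0) = 0.1877
R = 1 / (1 − 0.1877) = 1.231
Css,max = 2.40 × 1.231 = 2.954 µg/mL
Css,min = Css,max × e^(−kτ) = 2.954 × 0.1877 ≈ 0.554 µg/mL

0.554 µg/mL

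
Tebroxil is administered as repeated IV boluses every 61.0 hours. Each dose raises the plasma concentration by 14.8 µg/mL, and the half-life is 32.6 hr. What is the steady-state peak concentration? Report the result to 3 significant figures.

20.4 µg/mL

k = ln 2 / 32.6 = 0.02126 hr⁻¹
Fraction remaining after one interval: e^(−kτ) = e^(−0.02126 × 61.0) = 0.2734
R = 1 / (1 − 0.2734) = 1.376
Css,max = 14.8 × 1.376 ≈ 20.4 µg/mL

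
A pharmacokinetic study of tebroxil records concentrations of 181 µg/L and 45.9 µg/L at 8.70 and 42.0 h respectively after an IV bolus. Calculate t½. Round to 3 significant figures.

16.8 hours

k = ln(C₁/C₂) / (t₂ − t₁) = ln(181/45.9) / (42.0 − 8.70)
  = 1.372 / 33.30 = 0.04120 h⁻¹
t½ = ln 2 / k = ln 2 / 0.04120 ≈ 16.8 hours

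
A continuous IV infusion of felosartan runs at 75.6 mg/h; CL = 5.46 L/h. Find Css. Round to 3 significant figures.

Css = infusion rate / CL = 75.6 / 5.46 ≈ 13.8 mg/L

13.8 mg/L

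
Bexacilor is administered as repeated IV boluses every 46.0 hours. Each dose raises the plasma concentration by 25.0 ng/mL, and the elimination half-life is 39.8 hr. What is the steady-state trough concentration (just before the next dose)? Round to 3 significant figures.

20.4 ng/mL

k = ln 2 / 39.8 = 0.01742 hr⁻¹
Fraction remaining after one interval: e^(−kτ) = e^(−0.01742 × 46.0) = 0.4488
R = 1 / (1 − 0.4488) = 1.814
Css,max = 25.0 × 1.814 = 45.36 ng/mL
Css,min = Css,max × e^(−kτ) = 45.36 × 0.4488 ≈ 20.4 ng/mL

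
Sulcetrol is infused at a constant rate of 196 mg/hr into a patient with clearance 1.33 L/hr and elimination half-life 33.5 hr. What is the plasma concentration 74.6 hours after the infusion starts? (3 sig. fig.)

116 µg/mL

Css = rate / CL = 196 / 1.33 = 147.4 µg/mL
k = ln 2 / 33.5 = 0.02069 hr⁻¹
C(t) = Css (1 − e^(−kt)) = 147.4 × (1 − e^(−1.544)) = 147.4 × 0.7864 ≈ 116 µg/mL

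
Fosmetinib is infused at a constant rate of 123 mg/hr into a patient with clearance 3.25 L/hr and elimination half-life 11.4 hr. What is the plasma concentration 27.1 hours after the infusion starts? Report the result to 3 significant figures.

Css = rate / CL = 123 / 3.25 = 37.85 µg/mL
k = ln 2 / 11.4 = 0.06080 hr⁻¹
C(t) = Css (1 − e^(−kt)) = 37.85 × (1 − e^(−1.648)) = 37.85 × 0.8075 ≈ 30.6 µg/mL

30.6 µg/mL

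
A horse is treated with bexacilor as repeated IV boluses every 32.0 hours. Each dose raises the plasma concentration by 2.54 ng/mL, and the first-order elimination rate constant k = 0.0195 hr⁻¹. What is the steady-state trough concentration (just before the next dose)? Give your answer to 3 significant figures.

2.93 ng/mL

Fraction remaining after one interval: e^(−kτ) = e^(−0.01950 × 32.0) = 0.5358
R = 1 / (1 − 0.5358) = 2.154
Css,max = 2.54 × 2.154 = 5.472 ng/mL
Css,min = Css,max × e^(−kτ) = 5.472 × 0.5358 ≈ 2.93 ng/mL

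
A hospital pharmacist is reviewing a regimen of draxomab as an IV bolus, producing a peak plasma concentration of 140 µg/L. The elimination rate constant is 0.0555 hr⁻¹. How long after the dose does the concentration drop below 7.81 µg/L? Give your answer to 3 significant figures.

C(t) = C₀ e^(−kt)  ⇒  t = ln(C₀/C) / k
t = ln(140/7.81) / 0.05550 = 2.886 / 0.05550 ≈ 52.0 hours

52.0 hours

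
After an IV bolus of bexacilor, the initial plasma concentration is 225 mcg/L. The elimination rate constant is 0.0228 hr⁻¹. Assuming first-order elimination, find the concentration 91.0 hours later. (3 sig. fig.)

C(t) = C₀ e^(−kt) = 225 × e^(−0.02280 × 91.0) = 225 × e^(−2.075) = 225 × 0.1256 ≈ 28.3 mcg/L

28.3 mcg/L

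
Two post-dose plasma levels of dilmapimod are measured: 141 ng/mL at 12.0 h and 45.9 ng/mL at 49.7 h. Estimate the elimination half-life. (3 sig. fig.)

23.3 hours

k = ln(C₁/C₂) / (t₂ − t₁) = ln(141/45.9) / (49.7 − 12.0)
  = 1.122 / 37.70 = 0.02977 h⁻¹
t½ = ln 2 / k = ln 2 / 0.02977 ≈ 23.3 hours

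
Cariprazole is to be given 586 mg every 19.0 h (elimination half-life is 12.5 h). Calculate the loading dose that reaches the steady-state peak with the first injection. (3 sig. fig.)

900 mg

k = ln 2 / 12.5 = 0.05545 h⁻¹
Accumulation ratio R = 1 / (1 − e^(−kτ)) = 1 / (1 − e^(−0.05545×19.0)) = 1 / (1 − 0.3487) = 1.535
Loading dose = maintenance dose × R = 586 × 1.535 ≈ 900 mg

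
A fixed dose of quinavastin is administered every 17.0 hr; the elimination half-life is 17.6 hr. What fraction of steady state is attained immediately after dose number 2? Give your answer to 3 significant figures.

0.738

k = ln 2 / 17.6 = 0.03938 hr⁻¹
f_n = 1 − e^(−nkτ) = 1 − e^(−2 × 0.03938 × 17.0) = 1 − e^(−1.339) = 1 − 0.2621 ≈ 0.738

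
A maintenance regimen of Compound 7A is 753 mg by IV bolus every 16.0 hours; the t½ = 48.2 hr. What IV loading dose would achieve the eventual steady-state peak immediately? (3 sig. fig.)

k = ln 2 / 48.2 = 0.01438 hr⁻¹
Accumulation ratio R = 1 / (1 − e^(−kτ)) = 1 / (1 − e^(−0.01438×16.0)) = 1 / (1 − 0.7945) = 4.865
Loading dose = maintenance dose × R = 753 × 4.865 ≈ 3660 mg

3660 mg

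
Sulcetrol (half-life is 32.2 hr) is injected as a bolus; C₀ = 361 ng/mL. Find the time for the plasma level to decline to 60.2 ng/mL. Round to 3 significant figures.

83.2 hours

k = ln 2 / 32.2 = 0.02153 hr⁻¹
C(t) = C₀ e^(−kt)  ⇒  t = ln(C₀/C) / k
t = ln(361/60.2) / 0.02153 = 1.791 / 0.02153 ≈ 83.2 hours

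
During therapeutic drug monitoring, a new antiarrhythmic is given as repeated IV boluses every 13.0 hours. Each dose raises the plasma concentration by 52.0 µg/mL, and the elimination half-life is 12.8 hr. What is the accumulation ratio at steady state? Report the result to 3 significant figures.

k = ln 2 / 12.8 = 0.05415 hr⁻¹
Fraction remaining after one interval: e^(−kτ) = e^(−0.05415 × 13.0) = 0.4946
R = 1 / (1 − 0.4946) = 1 / 0.5054 ≈ 1.98

1.98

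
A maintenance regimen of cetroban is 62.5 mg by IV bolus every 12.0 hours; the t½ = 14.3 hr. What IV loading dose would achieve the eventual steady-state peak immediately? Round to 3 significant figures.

k = ln 2 / 14.3 = 0.04847 hr⁻¹
Accumulation ratio R = 1 / (1 − e^(−kτ)) = 1 / (1 − e^(−0.04847×12.0)) = 1 / (1 − 0.5590) = 2.267
Loading dose = maintenance dose × R = 62.5 × 2.267 ≈ 142 mg

142 mg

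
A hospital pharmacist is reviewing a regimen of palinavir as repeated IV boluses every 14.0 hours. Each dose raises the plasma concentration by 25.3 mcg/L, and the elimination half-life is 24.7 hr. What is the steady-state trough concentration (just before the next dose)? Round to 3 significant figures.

52.6 mcg/L

k = ln 2 / 24.7 = 0.02806 hr⁻¹
Fraction remaining after one interval: e^(−kτ) = e^(−0.02806 × 14.0) = 0.6751
R = 1 / (1 − 0.6751) = 3.078
Css,max = 25.3 × 3.078 = 77.87 mcg/L
Css,min = Css,max × e^(−kτ) = 77.87 × 0.6751 ≈ 52.6 mcg/L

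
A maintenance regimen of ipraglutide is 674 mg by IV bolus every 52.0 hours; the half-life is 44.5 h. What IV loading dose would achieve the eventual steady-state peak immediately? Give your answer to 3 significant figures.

k = ln 2 / 44.5 = 0.01558 h⁻¹
Accumulation ratio R = 1 / (1 − e^(−kτ)) = 1 / (1 − e^(−0.01558×52.0)) = 1 / (1 − 0.4449) = 1.801
Loading dose = maintenance dose × R = 674 × 1.801 ≈ 1210 mg

1210 mg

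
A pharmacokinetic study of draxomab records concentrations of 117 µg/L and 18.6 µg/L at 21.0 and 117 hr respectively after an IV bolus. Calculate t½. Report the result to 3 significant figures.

k = ln(C₁/C₂) / (t₂ − t₁) = ln(117/18.6) / (117 − 21.0)
  = 1.839 / 96.00 = 0.01916 hr⁻¹
t½ = ln 2 / k = ln 2 / 0.01916 ≈ 36.2 hours

36.2 hours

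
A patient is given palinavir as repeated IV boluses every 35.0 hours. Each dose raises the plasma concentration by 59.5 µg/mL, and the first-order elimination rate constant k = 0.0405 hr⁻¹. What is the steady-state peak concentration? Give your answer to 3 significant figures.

78.5 µg/mL

Fraction remaining after one interval: e^(−kτ) = e^(−0.04050 × 35.0) = 0.2423
R = 1 / (1 − 0.2423) = 1.320
Css,max = 59.5 × 1.320 ≈ 78.5 µg/mL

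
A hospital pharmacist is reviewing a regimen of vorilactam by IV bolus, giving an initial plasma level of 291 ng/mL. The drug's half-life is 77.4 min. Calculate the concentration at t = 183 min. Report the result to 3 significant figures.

56.5 ng/mL

k = ln 2 / 77.4 = 0.008955 min⁻¹
183 min is 2.364 half-lives, so C = 291 × (1/2)^2.364 = 291 × 0.1942 ≈ 56.5 ng/mL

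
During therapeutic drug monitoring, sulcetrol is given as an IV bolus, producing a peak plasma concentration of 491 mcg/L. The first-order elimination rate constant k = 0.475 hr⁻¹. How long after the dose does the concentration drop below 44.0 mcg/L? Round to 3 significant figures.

C(t) = C₀ e^(−kt)  ⇒  t = ln(C₀/C) / k
t = ln(491/44.0) / 0.4750 = 2.412 / 0.4750 ≈ 5.08 hours

5.08 hours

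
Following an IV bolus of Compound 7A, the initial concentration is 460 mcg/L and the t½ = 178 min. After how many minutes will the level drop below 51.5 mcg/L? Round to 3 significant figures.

562 minutes

k = ln 2 / 178 = 0.003894 min⁻¹
C(t) = C₀ e^(−kt)  ⇒  t = ln(C₀/C) / k
t = ln(460/51.5) / 0.003894 = 2.190 / 0.003894 ≈ 562 minutes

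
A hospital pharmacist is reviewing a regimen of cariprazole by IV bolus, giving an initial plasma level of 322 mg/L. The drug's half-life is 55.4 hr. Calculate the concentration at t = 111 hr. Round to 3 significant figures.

80.3 mg/L

k = ln 2 / 55.4 = 0.01251 hr⁻¹
C(t) = C₀ e^(−kt) = 322 × e^(−0.01251 × 111) = 322 × e^(−1.389) = 322 × 0.2494 ≈ 80.3 mg/L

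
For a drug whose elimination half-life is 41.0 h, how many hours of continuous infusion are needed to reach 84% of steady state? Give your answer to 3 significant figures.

k = ln 2 / 41.0 = 0.01691 h⁻¹
f = 1 − e^(−kt)  ⇒  t = −ln(1 − f) / k
t = −ln(1 − 0.84) / 0.01691 = 1.833 / 0.01691 ≈ 108 hours

108 hours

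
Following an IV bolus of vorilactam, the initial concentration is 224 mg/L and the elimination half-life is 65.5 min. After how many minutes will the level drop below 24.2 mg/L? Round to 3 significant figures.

210 minutes

k = ln 2 / 65.5 = 0.01058 min⁻¹
C(t) = C₀ e^(−kt)  ⇒  t = ln(C₀/C) / k
t = ln(224/24.2) / 0.01058 = 2.225 / 0.01058 ≈ 210 minutes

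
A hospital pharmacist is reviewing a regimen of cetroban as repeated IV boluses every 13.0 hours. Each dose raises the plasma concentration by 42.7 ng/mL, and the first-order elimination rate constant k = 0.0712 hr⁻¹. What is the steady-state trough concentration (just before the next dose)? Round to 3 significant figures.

Fraction remaining after one interval: e^(−kτ) = e^(−0.07120 × 13.0) = 0.3963
R = 1 / (1 − 0.3963) = 1.656
Css,max = 42.7 × 1.656 = 70.73 ng/mL
Css,min = Css,max × e^(−kτ) = 70.73 × 0.3963 ≈ 28.0 ng/mL

28.0 ng/mL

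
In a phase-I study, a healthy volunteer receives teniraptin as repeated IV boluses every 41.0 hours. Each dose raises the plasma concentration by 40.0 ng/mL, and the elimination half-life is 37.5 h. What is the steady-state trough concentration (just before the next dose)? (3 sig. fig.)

k = ln 2 / 37.5 = 0.01848 h⁻¹
Fraction remaining after one interval: e^(−kτ) = e^(−0.01848 × 41.0) = 0.4687
R = 1 / (1 − 0.4687) = 1.882
Css,max = 40.0 × 1.882 = 75.28 ng/mL
Css,min = Css,max × e^(−kτ) = 75.28 × 0.4687 ≈ 35.3 ng/mL

35.3 ng/mL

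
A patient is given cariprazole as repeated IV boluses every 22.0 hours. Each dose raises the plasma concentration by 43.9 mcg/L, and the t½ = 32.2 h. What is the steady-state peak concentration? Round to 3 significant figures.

k = ln 2 / 32.2 = 0.02153 h⁻¹
Fraction remaining after one interval: e^(−kτ) = e^(−0.02153 × 22.0) = 0.6228
R = 1 / (1 − 0.6228) = 2.651
Css,max = 43.9 × 2.651 ≈ 116 mcg/L

116 mcg/L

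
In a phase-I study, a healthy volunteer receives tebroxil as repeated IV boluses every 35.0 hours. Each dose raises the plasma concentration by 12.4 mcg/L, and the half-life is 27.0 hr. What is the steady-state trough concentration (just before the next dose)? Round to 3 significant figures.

k = ln 2 / 27.0 = 0.02567 hr⁻¹
Fraction remaining after one interval: e^(−kτ) = e^(−0.02567 × 35.0) = 0.4072
R = 1 / (1 − 0.4072) = 1.687
Css,max = 12.4 × 1.687 = 20.92 mcg/L
Css,min = Css,max × e^(−kτ) = 20.92 × 0.4072 ≈ 8.52 mcg/L

8.52 mcg/L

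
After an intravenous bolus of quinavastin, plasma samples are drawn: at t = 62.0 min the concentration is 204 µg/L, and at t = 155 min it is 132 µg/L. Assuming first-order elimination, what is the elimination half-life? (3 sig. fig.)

k = ln(C₁/C₂) / (t₂ − t₁) = ln(204/132) / (155 − 62.0)
  = 0.4353 / 93.00 = 0.004681 min⁻¹
t½ = ln 2 / k = ln 2 / 0.004681 ≈ 148 minutes

148 minutes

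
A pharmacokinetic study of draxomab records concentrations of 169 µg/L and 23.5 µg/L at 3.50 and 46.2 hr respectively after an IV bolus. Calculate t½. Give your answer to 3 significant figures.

15.0 hours

k = ln(C₁/C₂) / (t₂ − t₁) = ln(169/23.5) / (46.2 − 3.50)
  = 1.973 / 42.70 = 0.04620 hr⁻¹
t½ = ln 2 / k = ln 2 / 0.04620 ≈ 15.0 hours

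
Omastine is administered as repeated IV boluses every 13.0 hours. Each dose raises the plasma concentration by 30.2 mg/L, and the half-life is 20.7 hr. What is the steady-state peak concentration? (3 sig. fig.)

85.6 mg/L

k = ln 2 / 20.7 = 0.03349 hr⁻¹
Fraction remaining after one interval: e^(−kτ) = e^(−0.03349 × 13.0) = 0.6471
R = 1 / (1 − 0.6471) = 2.833
Css,max = 30.2 × 2.833 ≈ 85.6 mg/L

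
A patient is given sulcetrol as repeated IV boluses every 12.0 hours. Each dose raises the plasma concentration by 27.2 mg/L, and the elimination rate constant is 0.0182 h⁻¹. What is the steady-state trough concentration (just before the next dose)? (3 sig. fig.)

111 mg/L

Fraction remaining after one interval: e^(−kτ) = e^(−0.01820 × 12.0) = 0.8038
R = 1 / (1 − 0.8038) = 5.097
Css,max = 27.2 × 5.097 = 138.6 mg/L
Css,min = Css,max × e^(−kτ) = 138.6 × 0.8038 ≈ 111 mg/L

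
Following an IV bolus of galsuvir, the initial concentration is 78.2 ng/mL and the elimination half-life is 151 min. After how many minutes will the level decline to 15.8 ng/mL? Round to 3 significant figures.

k = ln 2 / 151 = 0.004590 min⁻¹
C(t) = C₀ e^(−kt)  ⇒  t = ln(C₀/C) / k
t = ln(78.2/15.8) / 0.004590 = 1.599 / 0.004590 ≈ 348 minutes

348 minutes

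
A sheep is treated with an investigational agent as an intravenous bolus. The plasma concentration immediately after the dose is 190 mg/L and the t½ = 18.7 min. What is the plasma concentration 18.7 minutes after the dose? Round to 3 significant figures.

95.0 mg/L

k = ln 2 / 18.7 = 0.03707 min⁻¹
18.7 min is 1.000 half-lives, so C = 190 × (1/2)^1.000 = 190 × 0.5000 ≈ 95.0 mg/L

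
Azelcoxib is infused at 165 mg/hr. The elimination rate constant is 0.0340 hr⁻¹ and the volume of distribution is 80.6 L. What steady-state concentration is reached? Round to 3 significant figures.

60.2 mg/L

CL = k · V = 0.0340 × 80.6 = 2.740 L/hr
Css = rate / CL = 165 / 2.740 ≈ 60.2 mg/L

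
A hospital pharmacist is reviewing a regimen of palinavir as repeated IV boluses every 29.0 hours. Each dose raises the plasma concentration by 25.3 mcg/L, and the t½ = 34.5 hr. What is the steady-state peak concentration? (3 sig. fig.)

k = ln 2 / 34.5 = 0.02009 hr⁻¹
Fraction remaining after one interval: e^(−kτ) = e^(−0.02009 × 29.0) = 0.5584
R = 1 / (1 − 0.5584) = 2.265
Css,max = 25.3 × 2.265 ≈ 57.3 mcg/L

57.3 mcg/L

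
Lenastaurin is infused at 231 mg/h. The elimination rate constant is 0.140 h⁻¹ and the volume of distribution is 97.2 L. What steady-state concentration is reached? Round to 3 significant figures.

17.0 µg/mL

CL = k · V = 0.140 × 97.2 = 13.61 L/h
Css = rate / CL = 231 / 13.61 ≈ 17.0 µg/mL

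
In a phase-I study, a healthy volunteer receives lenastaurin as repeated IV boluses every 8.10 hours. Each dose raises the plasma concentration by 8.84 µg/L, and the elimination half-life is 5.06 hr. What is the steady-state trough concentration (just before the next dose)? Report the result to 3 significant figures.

4.35 µg/L

k = ln 2 / 5.06 = 0.1370 hr⁻¹
Fraction remaining after one interval: e^(−kτ) = e^(−0.1370 × 8.10) = 0.3297
R = 1 / (1 − 0.3297) = 1.492
Css,max = 8.84 × 1.492 = 13.19 µg/L
Css,min = Css,max × e^(−kτ) = 13.19 × 0.3297 ≈ 4.35 µg/L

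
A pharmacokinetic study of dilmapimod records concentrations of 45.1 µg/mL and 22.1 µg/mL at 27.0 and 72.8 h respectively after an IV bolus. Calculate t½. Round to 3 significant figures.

k = ln(C₁/C₂) / (t₂ − t₁) = ln(45.1/22.1) / (72.8 − 27.0)
  = 0.7133 / 45.80 = 0.01557 h⁻¹
t½ = ln 2 / k = ln 2 / 0.01557 ≈ 44.5 hours

44.5 hours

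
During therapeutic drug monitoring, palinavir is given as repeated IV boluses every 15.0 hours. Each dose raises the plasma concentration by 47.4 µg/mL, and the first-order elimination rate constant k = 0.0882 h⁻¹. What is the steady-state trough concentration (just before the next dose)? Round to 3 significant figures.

Fraction remaining after one interval: e^(−kτ) = e^(−0.08820 × 15.0) = 0.2663
R = 1 / (1 − 0.2663) = 1.363
Css,max = 47.4 × 1.363 = 64.61 µg/mL
Css,min = Css,max × e^(−kτ) = 64.61 × 0.2663 ≈ 17.2 µg/mL

17.2 µg/mL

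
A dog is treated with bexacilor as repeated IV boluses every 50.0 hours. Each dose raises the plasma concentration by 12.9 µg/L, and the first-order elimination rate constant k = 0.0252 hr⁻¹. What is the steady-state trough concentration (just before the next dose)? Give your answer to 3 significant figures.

5.11 µg/L

Fraction remaining after one interval: e^(−kτ) = e^(−0.02520 × 50.0) = 0.2837
R = 1 / (1 − 0.2837) = 1.396
Css,max = 12.9 × 1.396 = 18.01 µg/L
Css,min = Css,max × e^(−kτ) = 18.01 × 0.2837 ≈ 5.11 µg/L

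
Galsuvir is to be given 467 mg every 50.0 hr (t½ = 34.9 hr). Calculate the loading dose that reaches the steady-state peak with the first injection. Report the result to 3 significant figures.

742 mg

k = ln 2 / 34.9 = 0.01986 hr⁻¹
Accumulation ratio R = 1 / (1 − e^(−kτ)) = 1 / (1 − e^(−0.01986×50.0)) = 1 / (1 − 0.3704) = 1.588
Loading dose = maintenance dose × R = 467 × 1.588 ≈ 742 mg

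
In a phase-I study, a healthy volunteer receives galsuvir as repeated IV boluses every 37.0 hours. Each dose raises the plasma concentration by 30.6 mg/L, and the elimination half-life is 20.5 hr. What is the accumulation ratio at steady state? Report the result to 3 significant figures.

1.40

k = ln 2 / 20.5 = 0.03381 hr⁻¹
Fraction remaining after one interval: e^(−kτ) = e^(−0.03381 × 37.0) = 0.2862
R = 1 / (1 − 0.2862) = 1 / 0.7138 ≈ 1.40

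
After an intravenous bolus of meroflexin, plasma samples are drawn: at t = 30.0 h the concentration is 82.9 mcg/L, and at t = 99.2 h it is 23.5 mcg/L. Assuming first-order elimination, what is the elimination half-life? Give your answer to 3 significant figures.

38.0 hours

k = ln(C₁/C₂) / (t₂ − t₁) = ln(82.9/23.5) / (99.2 − 30.0)
  = 1.261 / 69.20 = 0.01822 h⁻¹
t½ = ln 2 / k = ln 2 / 0.01822 ≈ 38.0 hours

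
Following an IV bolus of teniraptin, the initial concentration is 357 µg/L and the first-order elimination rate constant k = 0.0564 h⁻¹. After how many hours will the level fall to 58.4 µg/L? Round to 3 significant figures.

32.1 hours

C(t) = C₀ e^(−kt)  ⇒  t = ln(C₀/C) / k
t = ln(357/58.4) / 0.05640 = 1.810 / 0.05640 ≈ 32.1 hours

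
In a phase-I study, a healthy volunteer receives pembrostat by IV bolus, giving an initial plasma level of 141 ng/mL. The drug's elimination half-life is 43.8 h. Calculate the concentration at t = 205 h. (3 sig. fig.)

k = ln 2 / 43.8 = 0.01583 h⁻¹
205 h is 4.680 half-lives, so C = 141 × (1/2)^4.680 = 141 × 0.03900 ≈ 5.50 ng/mL

5.50 ng/mL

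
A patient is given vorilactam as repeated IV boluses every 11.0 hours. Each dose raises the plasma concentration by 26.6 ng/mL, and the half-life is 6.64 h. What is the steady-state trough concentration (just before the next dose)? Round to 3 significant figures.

12.4 ng/mL

k = ln 2 / 6.64 = 0.1044 h⁻¹
Fraction remaining after one interval: e^(−kτ) = e^(−0.1044 × 11.0) = 0.3172
R = 1 / (1 − 0.3172) = 1.465
Css,max = 26.6 × 1.465 = 38.96 ng/mL
Css,min = Css,max × e^(−kτ) = 38.96 × 0.3172 ≈ 12.4 ng/mL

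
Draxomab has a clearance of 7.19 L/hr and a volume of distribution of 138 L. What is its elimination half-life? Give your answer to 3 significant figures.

13.3 hours

k = CL / V = 7.19 / 138 = 0.05210 hr⁻¹
t½ = ln 2 / k = ln 2 / 0.05210 ≈ 13.3 hours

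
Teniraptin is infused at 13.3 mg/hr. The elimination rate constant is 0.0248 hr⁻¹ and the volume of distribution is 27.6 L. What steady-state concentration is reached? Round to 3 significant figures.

CL = k · V = 0.0248 × 27.6 = 0.6845 L/hr
Css = rate / CL = 13.3 / 0.6845 ≈ 19.4 µg/mL

19.4 µg/mL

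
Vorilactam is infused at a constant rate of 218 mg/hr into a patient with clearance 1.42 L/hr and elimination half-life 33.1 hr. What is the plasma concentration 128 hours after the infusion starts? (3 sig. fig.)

Css = rate / CL = 218 / 1.42 = 153.5 µg/mL
k = ln 2 / 33.1 = 0.02094 hr⁻¹
C(t) = Css (1 − e^(−kt)) = 153.5 × (1 − e^(−2.680)) = 153.5 × 0.9315 ≈ 143 µg/mL

143 µg/mL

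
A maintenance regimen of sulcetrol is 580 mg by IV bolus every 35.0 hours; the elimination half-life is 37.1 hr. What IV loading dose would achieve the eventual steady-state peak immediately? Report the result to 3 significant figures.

1210 mg

k = ln 2 / 37.1 = 0.01868 hr⁻¹
Accumulation ratio R = 1 / (1 − e^(−kτ)) = 1 / (1 − e^(−0.01868×35.0)) = 1 / (1 − 0.5200) = 2.083
Loading dose = maintenance dose × R = 580 × 2.083 ≈ 1210 mg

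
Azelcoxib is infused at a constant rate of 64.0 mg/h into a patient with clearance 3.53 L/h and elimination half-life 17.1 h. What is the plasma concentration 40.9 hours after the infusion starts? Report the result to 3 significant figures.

14.7 mg/L

Css = rate / CL = 64.0 / 3.53 = 18.13 mg/L
k = ln 2 / 17.1 = 0.04053 h⁻¹
C(t) = Css (1 − e^(−kt)) = 18.13 × (1 − e^(−1.658)) = 18.13 × 0.8095 ≈ 14.7 mg/L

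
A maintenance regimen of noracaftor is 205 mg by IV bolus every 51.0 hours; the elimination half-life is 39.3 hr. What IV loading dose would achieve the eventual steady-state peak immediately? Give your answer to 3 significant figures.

346 mg

k = ln 2 / 39.3 = 0.01764 hr⁻¹
Accumulation ratio R = 1 / (1 − e^(−kτ)) = 1 / (1 − e^(−0.01764×51.0)) = 1 / (1 − 0.4068) = 1.686
Loading dose = maintenance dose × R = 205 × 1.686 ≈ 346 mg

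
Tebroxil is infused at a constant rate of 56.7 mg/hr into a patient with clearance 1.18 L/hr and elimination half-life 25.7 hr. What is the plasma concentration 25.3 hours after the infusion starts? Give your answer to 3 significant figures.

Css = rate / CL = 56.7 / 1.18 = 48.05 µg/mL
k = ln 2 / 25.7 = 0.02697 hr⁻¹
C(t) = Css (1 − e^(−kt)) = 48.05 × (1 − e^(−0.6824)) = 48.05 × 0.4946 ≈ 23.8 µg/mL

23.8 µg/mL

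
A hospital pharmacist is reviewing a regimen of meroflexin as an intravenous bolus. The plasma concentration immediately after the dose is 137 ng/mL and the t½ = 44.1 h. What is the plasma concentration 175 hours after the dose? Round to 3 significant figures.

8.75 ng/mL

k = ln 2 / 44.1 = 0.01572 h⁻¹
175 h is 3.968 half-lives, so C = 137 × (1/2)^3.968 = 137 × 0.06389 ≈ 8.75 ng/mL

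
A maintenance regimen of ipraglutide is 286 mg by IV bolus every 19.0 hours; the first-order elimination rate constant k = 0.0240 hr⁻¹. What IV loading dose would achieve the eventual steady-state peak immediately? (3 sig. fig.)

Accumulation ratio R = 1 / (1 − e^(−kτ)) = 1 / (1 − e^(−0.02400×19.0)) = 1 / (1 − 0.6338) = 2.731
Loading dose = maintenance dose × R = 286 × 2.731 ≈ 781 mg

781 mg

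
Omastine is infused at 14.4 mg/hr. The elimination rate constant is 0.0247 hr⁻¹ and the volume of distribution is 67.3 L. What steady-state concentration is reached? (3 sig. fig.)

CL = k · V = 0.0247 × 67.3 = 1.662 L/hr
Css = rate / CL = 14.4 / 1.662 ≈ 8.66 mg/L

8.66 mg/L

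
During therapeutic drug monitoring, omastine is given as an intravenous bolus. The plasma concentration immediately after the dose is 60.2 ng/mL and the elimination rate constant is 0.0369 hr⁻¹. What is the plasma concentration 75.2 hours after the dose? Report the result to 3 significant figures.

C(t) = C₀ e^(−kt) = 60.2 × e^(−0.03690 × 75.2) = 60.2 × e^(−2.775) = 60.2 × 0.06236 ≈ 3.75 ng/mL

3.75 ng/mL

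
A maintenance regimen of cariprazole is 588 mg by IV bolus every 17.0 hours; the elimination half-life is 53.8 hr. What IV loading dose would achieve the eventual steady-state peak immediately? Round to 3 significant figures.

2990 mg

k = ln 2 / 53.8 = 0.01288 hr⁻¹
Accumulation ratio R = 1 / (1 − e^(−kτ)) = 1 / (1 − e^(−0.01288×17.0)) = 1 / (1 − 0.8033) = 5.084
Loading dose = maintenance dose × R = 588 × 5.084 ≈ 2990 mg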